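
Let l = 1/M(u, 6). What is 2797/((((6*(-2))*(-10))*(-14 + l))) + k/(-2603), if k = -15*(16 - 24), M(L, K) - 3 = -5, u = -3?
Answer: -7489391/4529220 ≈ -1.6536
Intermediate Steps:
M(L, K) = -2 (M(L, K) = 3 - 5 = -2)
k = 120 (k = -15*(-8) = 120)
l = -1/2 (l = 1/(-2) = -1/2 ≈ -0.50000)
2797/((((6*(-2))*(-10))*(-14 + l))) + k/(-2603) = 2797/((((6*(-2))*(-10))*(-14 - 1/2))) + 120/(-2603) = 2797/((-12*(-10)*(-29/2))) + 120*(-1/2603) = 2797/((120*(-29/2))) - 120/2603 = 2797/(-1740) - 120/2603 = 2797*(-1/1740) - 120/2603 = -2797/1740 - 120/2603 = -7489391/4529220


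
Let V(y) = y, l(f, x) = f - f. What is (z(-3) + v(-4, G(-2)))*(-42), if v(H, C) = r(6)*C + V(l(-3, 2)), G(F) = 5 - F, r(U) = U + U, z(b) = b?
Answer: -3402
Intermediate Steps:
l(f, x) = 0
r(U) = 2*U
v(H, C) = 12*C (v(H, C) = (2*6)*C + 0 = 12*C + 0 = 12*C)
(z(-3) + v(-4, G(-2)))*(-42) = (-3 + 12*(5 - 1*(-2)))*(-42) = (-3 + 12*(5 + 2))*(-42) = (-3 + 12*7)*(-42) = (-3 + 84)*(-42) = 81*(-42) = -3402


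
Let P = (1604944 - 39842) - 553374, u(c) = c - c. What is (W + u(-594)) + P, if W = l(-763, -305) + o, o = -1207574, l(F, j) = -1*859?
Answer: -196705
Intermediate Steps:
u(c) = 0
l(F, j) = -859
P = 1011728 (P = 1565102 - 553374 = 1011728)
W = -1208433 (W = -859 - 1207574 = -1208433)
(W + u(-594)) + P = (-1208433 + 0) + 1011728 = -1208433 + 1011728 = -196705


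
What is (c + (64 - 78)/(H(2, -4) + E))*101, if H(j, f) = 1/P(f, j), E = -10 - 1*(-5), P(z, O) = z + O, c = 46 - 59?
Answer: -11615/11 ≈ -1055.9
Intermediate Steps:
c = -13
P(z, O) = O + z
E = -5 (E = -10 + 5 = -5)
H(j, f) = 1/(f + j) (H(j, f) = 1/(j + f) = 1/(f + j))
(c + (64 - 78)/(H(2, -4) + E))*101 = (-13 + (64 - 78)/(1/(-4 + 2) - 5))*101 = (-13 - 14/(1/(-2) - 5))*101 = (-13 - 14/(-½ - 5))*101 = (-13 - 14/(-11/2))*101 = (-13 - 14*(-2/11))*101 = (-13 + 28/11)*101 = -115/11*101 = -11615/11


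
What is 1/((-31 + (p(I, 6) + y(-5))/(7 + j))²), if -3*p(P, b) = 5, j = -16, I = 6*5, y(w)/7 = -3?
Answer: 729/591361 ≈ 0.0012327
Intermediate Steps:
y(w) = -21 (y(w) = 7*(-3) = -21)
I = 30
p(P, b) = -5/3 (p(P, b) = -⅓*5 = -5/3)
1/((-31 + (p(I, 6) + y(-5))/(7 + j))²) = 1/((-31 + (-5/3 - 21)/(7 - 16))²) = 1/((-31 - 68/3/(-9))²) = 1/((-31 - 68/3*(-⅑))²) = 1/((-31 + 68/27)²) = 1/((-769/27)²) = 1/(591361/729) = 729/591361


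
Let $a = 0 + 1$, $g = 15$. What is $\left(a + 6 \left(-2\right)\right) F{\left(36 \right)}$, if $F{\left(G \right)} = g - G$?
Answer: $231$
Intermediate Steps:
$F{\left(G \right)} = 15 - G$
$a = 1$
$\left(a + 6 \left(-2\right)\right) F{\left(36 \right)} = \left(1 + 6 \left(-2\right)\right) \left(15 - 36\right) = \left(1 - 12\right) \left(15 - 36\right) = \left(-11\right) \left(-21\right) = 231$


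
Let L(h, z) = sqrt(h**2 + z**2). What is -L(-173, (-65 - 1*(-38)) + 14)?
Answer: -sqrt(30098) ≈ -173.49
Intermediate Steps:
-L(-173, (-65 - 1*(-38)) + 14) = -sqrt((-173)**2 + ((-65 - 1*(-38)) + 14)**2) = -sqrt(29929 + ((-65 + 38) + 14)**2) = -sqrt(29929 + (-27 + 14)**2) = -sqrt(29929 + (-13)**2) = -sqrt(29929 + 169) = -sqrt(30098)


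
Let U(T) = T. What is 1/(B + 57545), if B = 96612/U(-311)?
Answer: 311/17799883 ≈ 1.7472e-5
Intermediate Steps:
B = -96612/311 (B = 96612/(-311) = 96612*(-1/311) = -96612/311 ≈ -310.65)
1/(B + 57545) = 1/(-96612/311 + 57545) = 1/(17799883/311) = 311/17799883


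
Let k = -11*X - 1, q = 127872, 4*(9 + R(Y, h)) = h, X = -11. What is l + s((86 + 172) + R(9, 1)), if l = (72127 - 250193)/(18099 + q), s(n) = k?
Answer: 353846/2979 ≈ 118.78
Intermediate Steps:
R(Y, h) = -9 + h/4
k = 120 (k = -11*(-11) - 1 = 121 - 1 = 120)
s(n) = 120
l = -3634/2979 (l = (72127 - 250193)/(18099 + 127872) = -178066/145971 = -178066*1/145971 = -3634/2979 ≈ -1.2199)
l + s((86 + 172) + R(9, 1)) = -3634/2979 + 120 = 353846/2979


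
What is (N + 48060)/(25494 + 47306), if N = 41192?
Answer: 22313/18200 ≈ 1.2260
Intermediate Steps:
(N + 48060)/(25494 + 47306) = (41192 + 48060)/(25494 + 47306) = 89252/72800 = 89252*(1/72800) = 22313/18200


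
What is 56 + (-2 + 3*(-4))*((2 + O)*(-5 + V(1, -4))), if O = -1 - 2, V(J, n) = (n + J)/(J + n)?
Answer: 0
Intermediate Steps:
V(J, n) = 1 (V(J, n) = (J + n)/(J + n) = 1)
O = -3
56 + (-2 + 3*(-4))*((2 + O)*(-5 + V(1, -4))) = 56 + (-2 + 3*(-4))*((2 - 3)*(-5 + 1)) = 56 + (-2 - 12)*(-1*(-4)) = 56 - 14*4 = 56 - 56 = 0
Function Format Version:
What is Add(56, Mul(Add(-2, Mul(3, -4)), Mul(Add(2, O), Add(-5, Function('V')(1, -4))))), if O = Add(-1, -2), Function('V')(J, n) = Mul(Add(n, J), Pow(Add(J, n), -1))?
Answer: 0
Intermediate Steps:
Function('V')(J, n) = 1 (Function('V')(J, n) = Mul(Add(J, n), Pow(Add(J, n), -1)) = 1)
O = -3
Add(56, Mul(Add(-2, Mul(3, -4)), Mul(Add(2, O), Add(-5, Function('V')(1, -4))))) = Add(56, Mul(Add(-2, Mul(3, -4)), Mul(Add(2, -3), Add(-5, 1)))) = Add(56, Mul(Add(-2, -12), Mul(-1, -4))) = Add(56, Mul(-14, 4)) = Add(56, -56) = 0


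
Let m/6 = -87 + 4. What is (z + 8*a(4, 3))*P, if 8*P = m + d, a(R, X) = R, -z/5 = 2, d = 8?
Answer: -2695/2 ≈ -1347.5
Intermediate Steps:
z = -10 (z = -5*2 = -10)
m = -498 (m = 6*(-87 + 4) = 6*(-83) = -498)
P = -245/4 (P = (-498 + 8)/8 = (⅛)*(-490) = -245/4 ≈ -61.250)
(z + 8*a(4, 3))*P = (-10 + 8*4)*(-245/4) = (-10 + 32)*(-245/4) = 22*(-245/4) = -2695/2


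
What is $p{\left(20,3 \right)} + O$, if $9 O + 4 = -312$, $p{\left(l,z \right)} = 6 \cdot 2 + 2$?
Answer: $- \frac{190}{9} \approx -21.111$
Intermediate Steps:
$p{\left(l,z \right)} = 14$ ($p{\left(l,z \right)} = 12 + 2 = 14$)
$O = - \frac{316}{9}$ ($O = - \frac{4}{9} + \frac{1}{9} \left(-312\right) = - \frac{4}{9} - \frac{104}{3} = - \frac{316}{9} \approx -35.111$)
$p{\left(20,3 \right)} + O = 14 - \frac{316}{9} = - \frac{190}{9}$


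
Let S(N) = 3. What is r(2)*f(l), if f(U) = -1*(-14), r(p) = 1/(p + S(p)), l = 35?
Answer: 14/5 ≈ 2.8000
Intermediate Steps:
r(p) = 1/(3 + p) (r(p) = 1/(p + 3) = 1/(3 + p))
f(U) = 14
r(2)*f(l) = 14/(3 + 2) = 14/5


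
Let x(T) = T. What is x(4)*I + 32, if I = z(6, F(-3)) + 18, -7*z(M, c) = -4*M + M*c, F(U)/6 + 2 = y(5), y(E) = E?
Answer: 56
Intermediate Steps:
F(U) = 18 (F(U) = -12 + 6*5 = -12 + 30 = 18)
z(M, c) = 4*M/7 - M*c/7 (z(M, c) = -(-4*M + M*c)/7 = 4*M/7 - M*c/7)
I = 6 (I = (⅐)*6*(4 - 1*18) + 18 = (⅐)*6*(4 - 18) + 18 = (⅐)*6*(-14) + 18 = -12 + 18 = 6)
x(4)*I + 32 = 4*6 + 32 = 24 + 32 = 56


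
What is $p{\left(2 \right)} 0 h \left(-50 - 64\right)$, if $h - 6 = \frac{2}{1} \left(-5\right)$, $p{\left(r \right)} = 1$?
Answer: $0$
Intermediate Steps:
$h = -4$ ($h = 6 + \frac{2}{1} \left(-5\right) = 6 + 2 \cdot 1 \left(-5\right) = 6 + 2 \left(-5\right) = 6 - 10 = -4$)
$p{\left(2 \right)} 0 h \left(-50 - 64\right) = 1 \cdot 0 \left(-4\right) \left(-50 - 64\right) = 0 \left(-4\right) \left(-114\right) = 0 \left(-114\right) = 0$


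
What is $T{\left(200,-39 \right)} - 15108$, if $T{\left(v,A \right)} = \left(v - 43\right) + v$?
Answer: $-14751$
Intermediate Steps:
$T{\left(v,A \right)} = -43 + 2 v$ ($T{\left(v,A \right)} = \left(-43 + v\right) + v = -43 + 2 v$)
$T{\left(200,-39 \right)} - 15108 = \left(-43 + 2 \cdot 200\right) - 15108 = \left(-43 + 400\right) - 15108 = 357 - 15108 = -14751$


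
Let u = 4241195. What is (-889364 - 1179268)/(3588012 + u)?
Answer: -2068632/7829207 ≈ -0.26422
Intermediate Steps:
(-889364 - 1179268)/(3588012 + u) = (-889364 - 1179268)/(3588012 + 4241195) = -2068632/7829207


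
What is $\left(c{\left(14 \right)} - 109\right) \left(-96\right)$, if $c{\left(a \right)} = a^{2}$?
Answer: $-8352$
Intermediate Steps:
$\left(c{\left(14 \right)} - 109\right) \left(-96\right) = \left(14^{2} - 109\right) \left(-96\right) = \left(196 - 109\right) \left(-96\right) = 87 \left(-96\right) = -8352$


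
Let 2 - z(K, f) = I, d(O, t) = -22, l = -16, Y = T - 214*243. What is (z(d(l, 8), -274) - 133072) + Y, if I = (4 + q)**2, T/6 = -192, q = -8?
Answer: -186240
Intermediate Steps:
T = -1152 (T = 6*(-192) = -1152)
Y = -53154 (Y = -1152 - 214*243 = -1152 - 52002 = -53154)
I = 16 (I = (4 - 8)**2 = (-4)**2 = 16)
z(K, f) = -14 (z(K, f) = 2 - 1*16 = 2 - 16 = -14)
(z(d(l, 8), -274) - 133072) + Y = (-14 - 133072) - 53154 = -133086 - 53154 = -186240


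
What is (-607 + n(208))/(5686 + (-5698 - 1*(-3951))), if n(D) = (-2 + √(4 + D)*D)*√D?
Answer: -607/3939 - 8*√13/3939 + 128*√689/303 ≈ 10.927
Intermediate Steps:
n(D) = √D*(-2 + D*√(4 + D)) (n(D) = (-2 + D*√(4 + D))*√D = √D*(-2 + D*√(4 + D)))
(-607 + n(208))/(5686 + (-5698 - 1*(-3951))) = (-607 + √208*(-2 + 208*√(4 + 208)))/(5686 + (-5698 - 1*(-3951))) = (-607 + (4*√13)*(-2 + 208*√212))/(5686 + (-5698 + 3951)) = (-607 + (4*√13)*(-2 + 208*(2*√53)))/(5686 - 1747) = (-607 + (4*√13)*(-2 + 416*√53))/3939 = (-607 + 4*√13*(-2 + 416*√53))*(1/3939) = -607/3939 + 4*√13*(-2 + 416*√53)/3939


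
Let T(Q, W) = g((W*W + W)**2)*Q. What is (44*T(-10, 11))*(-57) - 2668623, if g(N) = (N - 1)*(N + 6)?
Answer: 7616364212577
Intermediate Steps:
g(N) = (-1 + N)*(6 + N)
T(Q, W) = Q*(-6 + (W + W**2)**4 + 5*(W + W**2)**2) (T(Q, W) = (-6 + ((W*W + W)**2)**2 + 5*(W*W + W)**2)*Q = (-6 + ((W**2 + W)**2)**2 + 5*(W**2 + W)**2)*Q = (-6 + ((W + W**2)**2)**2 + 5*(W + W**2)**2)*Q = (-6 + (W + W**2)**4 + 5*(W + W**2)**2)*Q = Q*(-6 + (W + W**2)**4 + 5*(W + W**2)**2))
(44*T(-10, 11))*(-57) - 2668623 = (44*(-10*(-6 + 11**4*(1 + 11)**4 + 5*11**2*(1 + 11)**2)))*(-57) - 2668623 = (44*(-10*(-6 + 14641*12**4 + 5*121*12**2)))*(-57) - 2668623 = (44*(-10*(-6 + 14641*20736 + 5*121*144)))*(-57) - 2668623 = (44*(-10*(-6 + 303595776 + 87120)))*(-57) - 2668623 = (44*(-10*303682890))*(-57) - 2668623 = (44*(-3036828900))*(-57) - 2668623 = -133620471600*(-57) - 2668623 = 7616366881200 - 2668623 = 7616364212577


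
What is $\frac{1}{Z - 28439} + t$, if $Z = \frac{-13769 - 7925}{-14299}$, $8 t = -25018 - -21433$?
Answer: $- \frac{1457759942087}{3253020536} \approx -448.13$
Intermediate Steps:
$t = - \frac{3585}{8}$ ($t = \frac{-25018 - -21433}{8} = \frac{-25018 + 21433}{8} = \frac{1}{8} \left(-3585\right) = - \frac{3585}{8} \approx -448.13$)
$Z = \frac{21694}{14299}$ ($Z = \left(-21694\right) \left(- \frac{1}{14299}\right) = \frac{21694}{14299} \approx 1.5172$)
$\frac{1}{Z - 28439} + t = \frac{1}{\frac{21694}{14299} - 28439} - \frac{3585}{8} = \frac{1}{- \frac{406627567}{14299}} - \frac{3585}{8} = - \frac{14299}{406627567} - \frac{3585}{8} = - \frac{1457759942087}{3253020536}$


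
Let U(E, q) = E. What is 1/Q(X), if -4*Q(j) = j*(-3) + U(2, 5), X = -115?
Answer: -4/347 ≈ -0.011527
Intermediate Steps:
Q(j) = -½ + 3*j/4 (Q(j) = -(j*(-3) + 2)/4 = -(-3*j + 2)/4 = -(2 - 3*j)/4 = -½ + 3*j/4)
1/Q(X) = 1/(-½ + (¾)*(-115)) = 1/(-½ - 345/4) = 1/(-347/4) = -4/347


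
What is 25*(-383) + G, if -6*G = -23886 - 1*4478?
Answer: -14543/3 ≈ -4847.7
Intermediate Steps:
G = 14182/3 (G = -(-23886 - 1*4478)/6 = -(-23886 - 4478)/6 = -⅙*(-28364) = 14182/3 ≈ 4727.3)
25*(-383) + G = 25*(-383) + 14182/3 = -9575 + 14182/3 = -14543/3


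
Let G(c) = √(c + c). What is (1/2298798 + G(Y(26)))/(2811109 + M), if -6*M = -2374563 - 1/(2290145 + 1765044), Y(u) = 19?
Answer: 4055189/29894631054693188862 + 12165567*√38/39013385762507 ≈ 1.9223e-6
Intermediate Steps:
G(c) = √2*√c (G(c) = √(2*c) = √2*√c)
M = 4814650878704/12165567 (M = -(-2374563 - 1/(2290145 + 1765044))/6 = -(-2374563 - 1/4055189)/6 = -⅙*(-9629301757408/4055189) = 4814650878704/12165567 ≈ 3.9576e+5)
(1/2298798 + G(Y(26)))/(2811109 + M) = (1/2298798 + √2*√19)/(2811109 + 4814650878704/12165567) = (1/2298798 + √38)/(39013385762507/12165567) = (1/2298798 + √38)*(12165567/39013385762507) = 4055189/29894631054693188862 + 12165567*√38/39013385762507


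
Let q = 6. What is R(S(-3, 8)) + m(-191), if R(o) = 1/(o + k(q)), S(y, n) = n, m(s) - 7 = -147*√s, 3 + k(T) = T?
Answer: 78/11 - 147*I*√191 ≈ 7.0909 - 2031.6*I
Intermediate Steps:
k(T) = -3 + T
m(s) = 7 - 147*√s
R(o) = 1/(3 + o) (R(o) = 1/(o + (-3 + 6)) = 1/(o + 3) = 1/(3 + o))
R(S(-3, 8)) + m(-191) = 1/(3 + 8) + (7 - 147*I*√191) = 1/11 + (7 - 147*I*√191) = 78/11 - 147*I*√191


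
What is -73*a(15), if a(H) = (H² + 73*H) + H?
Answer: -97455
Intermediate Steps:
a(H) = H² + 74*H
-73*a(15) = -1095*(74 + 15) = -1095*89 = -73*1335 = -97455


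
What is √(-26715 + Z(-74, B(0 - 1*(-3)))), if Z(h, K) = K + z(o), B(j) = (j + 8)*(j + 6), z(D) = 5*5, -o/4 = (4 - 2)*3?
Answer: I*√26591 ≈ 163.07*I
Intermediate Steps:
o = -24 (o = -4*(4 - 2)*3 = -8*3 = -4*6 = -24)
z(D) = 25
B(j) = (6 + j)*(8 + j) (B(j) = (8 + j)*(6 + j) = (6 + j)*(8 + j))
Z(h, K) = 25 + K (Z(h, K) = K + 25 = 25 + K)
√(-26715 + Z(-74, B(0 - 1*(-3)))) = √(-26715 + (25 + (48 + (0 - 1*(-3))² + 14*(0 - 1*(-3))))) = √(-26715 + (25 + (48 + (0 + 3)² + 14*(0 + 3)))) = √(-26715 + (25 + (48 + 3² + 14*3))) = √(-26715 + (25 + (48 + 9 + 42))) = √(-26715 + (25 + 99)) = √(-26715 + 124) = √(-26591) = I*√26591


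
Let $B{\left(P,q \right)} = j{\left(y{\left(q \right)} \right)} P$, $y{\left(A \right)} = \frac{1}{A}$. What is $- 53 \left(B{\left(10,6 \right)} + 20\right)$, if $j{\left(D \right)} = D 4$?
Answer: $- \frac{4240}{3} \approx -1413.3$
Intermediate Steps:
$j{\left(D \right)} = 4 D$
$B{\left(P,q \right)} = \frac{4 P}{q}$ ($B{\left(P,q \right)} = \frac{4}{q} P = \frac{4 P}{q}$)
$- 53 \left(B{\left(10,6 \right)} + 20\right) = - 53 \left(4 \cdot 10 \cdot \frac{1}{6} + 20\right) = - 53 \left(\frac{20}{3} + 20\right) = \left(-53\right) \frac{80}{3} = - \frac{4240}{3}$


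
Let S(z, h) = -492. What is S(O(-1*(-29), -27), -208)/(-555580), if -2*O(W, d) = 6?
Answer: 123/138895 ≈ 0.00088556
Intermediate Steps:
O(W, d) = -3 (O(W, d) = -½*6 = -3)
S(O(-1*(-29), -27), -208)/(-555580) = -492/(-555580) = -492*(-1/555580) = 123/138895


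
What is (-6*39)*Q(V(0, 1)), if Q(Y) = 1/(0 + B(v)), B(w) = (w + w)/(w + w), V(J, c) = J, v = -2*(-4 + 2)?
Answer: -234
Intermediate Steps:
v = 4 (v = -2*(-2) = 4)
B(w) = 1 (B(w) = (2*w)/((2*w)) = (2*w)*(1/(2*w)) = 1)
Q(Y) = 1 (Q(Y) = 1/(0 + 1) = 1/1 = 1)
(-6*39)*Q(V(0, 1)) = -6*39*1 = -234*1 = -234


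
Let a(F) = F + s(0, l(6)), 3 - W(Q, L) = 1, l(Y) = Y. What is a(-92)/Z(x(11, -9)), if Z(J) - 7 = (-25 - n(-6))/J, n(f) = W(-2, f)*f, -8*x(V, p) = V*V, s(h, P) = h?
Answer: -11132/951 ≈ -11.706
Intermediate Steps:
W(Q, L) = 2 (W(Q, L) = 3 - 1*1 = 3 - 1 = 2)
x(V, p) = -V**2/8 (x(V, p) = -V*V/8 = -V**2/8)
a(F) = F (a(F) = F + 0 = F)
n(f) = 2*f
Z(J) = 7 - 13/J (Z(J) = 7 + (-25 - 2*(-6))/J = 7 + (-25 - 1*(-12))/J = 7 + (-25 + 12)/J = 7 - 13/J)
a(-92)/Z(x(11, -9)) = -92/(7 - 13/((-1/8*11**2))) = -92/(7 - 13/((-1/8*121))) = -92/(7 - 13/(-121/8)) = -92/(7 - 13*(-8/121)) = -92/(7 + 104/121) = -92/951/121 = -92*121/951 = -11132/951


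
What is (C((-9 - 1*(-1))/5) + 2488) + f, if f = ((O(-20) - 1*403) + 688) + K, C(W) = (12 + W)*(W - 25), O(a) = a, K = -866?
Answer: 40259/25 ≈ 1610.4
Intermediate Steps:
C(W) = (-25 + W)*(12 + W) (C(W) = (12 + W)*(-25 + W) = (-25 + W)*(12 + W))
f = -601 (f = ((-20 - 1*403) + 688) - 866 = ((-20 - 403) + 688) - 866 = (-423 + 688) - 866 = 265 - 866 = -601)
(C((-9 - 1*(-1))/5) + 2488) + f = ((-300 + ((-9 - 1*(-1))/5)² - 13*(-9 - 1*(-1))/5) + 2488) - 601 = ((-300 + ((-9 + 1)*(⅕))² - 13*(-9 + 1)/5) + 2488) - 601 = ((-300 + (-8*⅕)² - (-104)/5) + 2488) - 601 = ((-300 + (-8/5)² - 13*(-8/5)) + 2488) - 601 = ((-300 + 64/25 + 104/5) + 2488) - 601 = (-6916/25 + 2488) - 601 = 55284/25 - 601 = 40259/25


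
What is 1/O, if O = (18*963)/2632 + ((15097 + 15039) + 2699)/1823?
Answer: 2399068/59010801 ≈ 0.040655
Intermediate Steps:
O = 59010801/2399068 (O = 17334*(1/2632) + (30136 + 2699)*(1/1823) = 8667/1316 + 32835*(1/1823) = 8667/1316 + 32835/1823 = 59010801/2399068 ≈ 24.597)
1/O = 1/(59010801/2399068) = 2399068/59010801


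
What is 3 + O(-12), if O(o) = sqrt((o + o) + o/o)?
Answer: 3 + I*sqrt(23) ≈ 3.0 + 4.7958*I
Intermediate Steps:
O(o) = sqrt(1 + 2*o) (O(o) = sqrt(2*o + 1) = sqrt(1 + 2*o))
3 + O(-12) = 3 + sqrt(1 + 2*(-12)) = 3 + sqrt(1 - 24) = 3 + sqrt(-23) = 3 + I*sqrt(23)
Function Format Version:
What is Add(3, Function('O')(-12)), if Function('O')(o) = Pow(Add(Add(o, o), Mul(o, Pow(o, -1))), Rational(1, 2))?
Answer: Add(3, Mul(I, Pow(23, Rational(1, 2)))) ≈ Add(3.0000, Mul(4.7958, I))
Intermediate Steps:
Function('O')(o) = Pow(Add(1, Mul(2, o)), Rational(1, 2)) (Function('O')(o) = Pow(Add(Mul(2, o), 1), Rational(1, 2)) = Pow(Add(1, Mul(2, o)), Rational(1, 2)))
Add(3, Function('O')(-12)) = Add(3, Pow(Add(1, Mul(2, -12)), Rational(1, 2))) = Add(3, Pow(Add(1, -24), Rational(1, 2))) = Add(3, Pow(-23, Rational(1, 2))) = Add(3, Mul(I, Pow(23, Rational(1, 2))))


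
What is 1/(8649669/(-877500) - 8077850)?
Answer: -292500/2362774008223 ≈ -1.2380e-7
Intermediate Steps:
1/(8649669/(-877500) - 8077850) = 1/(8649669*(-1/877500) - 8077850) = 1/(-2883223/292500 - 8077850) = 1/(-2362774008223/292500) = -292500/2362774008223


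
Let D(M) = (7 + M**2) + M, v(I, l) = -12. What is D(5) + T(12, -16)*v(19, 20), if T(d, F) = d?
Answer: -107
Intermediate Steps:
D(M) = 7 + M + M**2
D(5) + T(12, -16)*v(19, 20) = (7 + 5 + 5**2) + 12*(-12) = (7 + 5 + 25) - 144 = 37 - 144 = -107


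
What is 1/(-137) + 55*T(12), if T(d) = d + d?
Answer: 180839/137 ≈ 1320.0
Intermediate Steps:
T(d) = 2*d
1/(-137) + 55*T(12) = 1/(-137) + 55*(2*12) = -1/137 + 55*24 = -1/137 + 1320 = 180839/137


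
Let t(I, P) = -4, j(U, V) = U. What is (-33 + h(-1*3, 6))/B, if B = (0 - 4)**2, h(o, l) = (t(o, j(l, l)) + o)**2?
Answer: 1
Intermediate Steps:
h(o, l) = (-4 + o)**2
B = 16 (B = (-4)**2 = 16)
(-33 + h(-1*3, 6))/B = (-33 + (-4 - 1*3)**2)/16 = (-33 + (-4 - 3)**2)*(1/16) = (-33 + (-7)**2)*(1/16) = (-33 + 49)*(1/16) = 16*(1/16) = 1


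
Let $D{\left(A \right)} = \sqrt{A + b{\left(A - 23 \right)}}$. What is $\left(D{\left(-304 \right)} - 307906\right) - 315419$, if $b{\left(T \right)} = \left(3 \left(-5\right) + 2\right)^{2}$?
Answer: $-623325 + 3 i \sqrt{15} \approx -6.2333 \cdot 10^{5} + 11.619 i$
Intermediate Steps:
$b{\left(T \right)} = 169$ ($b{\left(T \right)} = \left(-15 + 2\right)^{2} = \left(-13\right)^{2} = 169$)
$D{\left(A \right)} = \sqrt{169 + A}$ ($D{\left(A \right)} = \sqrt{A + 169} = \sqrt{169 + A}$)
$\left(D{\left(-304 \right)} - 307906\right) - 315419 = \left(\sqrt{169 - 304} - 307906\right) - 315419 = \left(\sqrt{-135} - 307906\right) - 315419 = \left(3 i \sqrt{15} - 307906\right) - 315419 = \left(-307906 + 3 i \sqrt{15}\right) - 315419 = -623325 + 3 i \sqrt{15}$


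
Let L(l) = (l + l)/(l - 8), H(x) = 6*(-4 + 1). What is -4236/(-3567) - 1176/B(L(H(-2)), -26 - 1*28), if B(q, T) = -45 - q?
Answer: 6342956/238989 ≈ 26.541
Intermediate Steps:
H(x) = -18 (H(x) = 6*(-3) = -18)
L(l) = 2*l/(-8 + l) (L(l) = (2*l)/(-8 + l) = 2*l/(-8 + l))
-4236/(-3567) - 1176/B(L(H(-2)), -26 - 1*28) = -4236/(-3567) - 1176/(-45 - 2*(-18)/(-8 - 18)) = -4236*(-1/3567) - 1176/(-45 - 2*(-18)/(-26)) = 1412/1189 - 1176/(-45 - 2*(-18)*(-1)/26) = 1412/1189 - 1176/(-45 - 1*18/13) = 1412/1189 - 1176/(-45 - 18/13) = 1412/1189 - 1176/(-603/13) = 1412/1189 - 1176*(-13/603) = 1412/1189 + 5096/201 = 6342956/238989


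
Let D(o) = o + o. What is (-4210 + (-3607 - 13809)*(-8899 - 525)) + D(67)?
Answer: 164124308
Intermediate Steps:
D(o) = 2*o
(-4210 + (-3607 - 13809)*(-8899 - 525)) + D(67) = (-4210 + (-3607 - 13809)*(-8899 - 525)) + 2*67 = (-4210 - 17416*(-9424)) + 134 = (-4210 + 164128384) + 134 = 164124174 + 134 = 164124308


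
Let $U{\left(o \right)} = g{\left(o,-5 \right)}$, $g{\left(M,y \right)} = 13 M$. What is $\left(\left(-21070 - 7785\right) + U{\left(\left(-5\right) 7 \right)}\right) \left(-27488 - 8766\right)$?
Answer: $1062604740$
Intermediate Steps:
$U{\left(o \right)} = 13 o$
$\left(\left(-21070 - 7785\right) + U{\left(\left(-5\right) 7 \right)}\right) \left(-27488 - 8766\right) = \left(\left(-21070 - 7785\right) + 13 \left(\left(-5\right) 7\right)\right) \left(-27488 - 8766\right) = \left(-28855 + 13 \left(-35\right)\right) \left(-36254\right) = \left(-28855 - 455\right) \left(-36254\right) = \left(-29310\right) \left(-36254\right) = 1062604740$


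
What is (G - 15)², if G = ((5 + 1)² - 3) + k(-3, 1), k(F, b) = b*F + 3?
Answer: 324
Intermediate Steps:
k(F, b) = 3 + F*b (k(F, b) = F*b + 3 = 3 + F*b)
G = 33 (G = ((5 + 1)² - 3) + (3 - 3*1) = (6² - 3) + (3 - 3) = (36 - 3) + 0 = 33 + 0 = 33)
(G - 15)² = (33 - 15)² = 18² = 324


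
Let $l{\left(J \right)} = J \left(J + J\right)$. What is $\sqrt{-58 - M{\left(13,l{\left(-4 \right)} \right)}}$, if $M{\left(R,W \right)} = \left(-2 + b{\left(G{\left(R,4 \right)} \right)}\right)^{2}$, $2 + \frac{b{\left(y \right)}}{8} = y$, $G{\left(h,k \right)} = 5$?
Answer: $i \sqrt{542} \approx 23.281 i$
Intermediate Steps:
$l{\left(J \right)} = 2 J^{2}$ ($l{\left(J \right)} = J 2 J = 2 J^{2}$)
$b{\left(y \right)} = -16 + 8 y$
$M{\left(R,W \right)} = 484$ ($M{\left(R,W \right)} = \left(-2 + \left(-16 + 8 \cdot 5\right)\right)^{2} = \left(-2 + \left(-16 + 40\right)\right)^{2} = \left(-2 + 24\right)^{2} = 22^{2} = 484$)
$\sqrt{-58 - M{\left(13,l{\left(-4 \right)} \right)}} = \sqrt{-58 - 484} = \sqrt{-542} = i \sqrt{542}$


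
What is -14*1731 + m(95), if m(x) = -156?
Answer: -24390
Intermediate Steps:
-14*1731 + m(95) = -14*1731 - 156 = -24234 - 156 = -24390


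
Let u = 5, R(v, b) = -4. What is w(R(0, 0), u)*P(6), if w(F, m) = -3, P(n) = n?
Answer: -18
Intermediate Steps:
w(R(0, 0), u)*P(6) = -3*6 = -18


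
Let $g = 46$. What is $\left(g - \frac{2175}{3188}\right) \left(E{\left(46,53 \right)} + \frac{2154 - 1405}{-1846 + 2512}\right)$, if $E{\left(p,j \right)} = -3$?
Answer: $- \frac{180446777}{2123208} \approx -84.988$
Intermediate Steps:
$\left(g - \frac{2175}{3188}\right) \left(E{\left(46,53 \right)} + \frac{2154 - 1405}{-1846 + 2512}\right) = \left(46 - \frac{2175}{3188}\right) \left(-3 + \frac{2154 - 1405}{-1846 + 2512}\right) = \left(46 - \frac{2175}{3188}\right) \left(-3 + \frac{749}{666}\right) = \left(46 - \frac{2175}{3188}\right) \left(-3 + 749 \cdot \frac{1}{666}\right) = \frac{144473 \left(-3 + \frac{749}{666}\right)}{3188} = \frac{144473}{3188} \left(- \frac{1249}{666}\right) = - \frac{180446777}{2123208}$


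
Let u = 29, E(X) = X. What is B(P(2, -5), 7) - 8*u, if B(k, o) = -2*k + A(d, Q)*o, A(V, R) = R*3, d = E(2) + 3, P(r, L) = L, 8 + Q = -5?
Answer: -495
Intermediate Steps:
Q = -13 (Q = -8 - 5 = -13)
d = 5 (d = 2 + 3 = 5)
A(V, R) = 3*R
B(k, o) = -39*o - 2*k (B(k, o) = -2*k + (3*(-13))*o = -2*k - 39*o = -39*o - 2*k)
B(P(2, -5), 7) - 8*u = (-39*7 - 2*(-5)) - 8*29 = (-273 + 10) - 232 = -263 - 232 = -495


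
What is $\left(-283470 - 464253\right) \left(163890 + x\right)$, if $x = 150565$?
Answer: $-235125235965$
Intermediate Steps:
$\left(-283470 - 464253\right) \left(163890 + x\right) = \left(-283470 - 464253\right) \left(163890 + 150565\right) = \left(-747723\right) 314455 = -235125235965$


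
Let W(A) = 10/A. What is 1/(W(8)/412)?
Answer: 1648/5 ≈ 329.60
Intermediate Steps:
1/(W(8)/412) = 1/((10/8)/412) = 1/((10*(⅛))*(1/412)) = 1/((5/4)*(1/412)) = 1/(5/1648) = 1648/5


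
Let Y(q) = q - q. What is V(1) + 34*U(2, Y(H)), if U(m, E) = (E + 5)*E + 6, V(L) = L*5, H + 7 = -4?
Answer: 209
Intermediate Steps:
H = -11 (H = -7 - 4 = -11)
Y(q) = 0
V(L) = 5*L
U(m, E) = 6 + E*(5 + E) (U(m, E) = (5 + E)*E + 6 = E*(5 + E) + 6 = 6 + E*(5 + E))
V(1) + 34*U(2, Y(H)) = 5*1 + 34*(6 + 0**2 + 5*0) = 5 + 34*(6 + 0 + 0) = 5 + 34*6 = 5 + 204 = 209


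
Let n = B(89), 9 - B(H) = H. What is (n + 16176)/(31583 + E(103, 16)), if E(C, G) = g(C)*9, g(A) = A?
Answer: 8048/16255 ≈ 0.49511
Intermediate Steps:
B(H) = 9 - H
E(C, G) = 9*C (E(C, G) = C*9 = 9*C)
n = -80 (n = 9 - 1*89 = 9 - 89 = -80)
(n + 16176)/(31583 + E(103, 16)) = (-80 + 16176)/(31583 + 9*103) = 16096/(31583 + 927) = 16096/32510 = 16096*(1/32510) = 8048/16255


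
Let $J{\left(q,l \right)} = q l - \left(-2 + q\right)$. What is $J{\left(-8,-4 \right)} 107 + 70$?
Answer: $4564$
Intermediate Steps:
$J{\left(q,l \right)} = 2 - q + l q$ ($J{\left(q,l \right)} = l q - \left(-2 + q\right) = 2 - q + l q$)
$J{\left(-8,-4 \right)} 107 + 70 = \left(2 - -8 - -32\right) 107 + 70 = \left(2 + 8 + 32\right) 107 + 70 = 42 \cdot 107 + 70 = 4494 + 70 = 4564$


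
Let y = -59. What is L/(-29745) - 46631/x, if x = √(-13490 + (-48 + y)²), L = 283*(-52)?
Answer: 14716/29745 + 3587*I*√2041/157 ≈ 0.49474 + 1032.2*I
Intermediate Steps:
L = -14716
x = I*√2041 (x = √(-13490 + (-48 - 59)²) = √(-13490 + (-107)²) = √(-13490 + 11449) = √(-2041) = I*√2041 ≈ 45.177*I)
L/(-29745) - 46631/x = -14716/(-29745) - 46631*(-I*√2041/2041) = -14716*(-1/29745) - (-3587)*I*√2041/157 = 14716/29745 + 3587*I*√2041/157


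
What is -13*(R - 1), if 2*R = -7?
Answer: 117/2 ≈ 58.500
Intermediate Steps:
R = -7/2 (R = (½)*(-7) = -7/2 ≈ -3.5000)
-13*(R - 1) = -13*(-7/2 - 1) = -13*(-9/2) = 117/2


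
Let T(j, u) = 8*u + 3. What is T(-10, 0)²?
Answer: 9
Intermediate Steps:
T(j, u) = 3 + 8*u
T(-10, 0)² = (3 + 8*0)² = (3 + 0)² = 3² = 9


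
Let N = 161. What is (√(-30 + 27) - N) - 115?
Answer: -276 + I*√3 ≈ -276.0 + 1.732*I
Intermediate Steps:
(√(-30 + 27) - N) - 115 = (√(-30 + 27) - 1*161) - 115 = (√(-3) - 161) - 115 = (I*√3 - 161) - 115 = (-161 + I*√3) - 115 = -276 + I*√3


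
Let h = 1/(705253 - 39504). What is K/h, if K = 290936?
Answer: 193690351064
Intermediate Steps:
h = 1/665749 ≈ 1.5021e-6
K/h = 290936/(1/665749) = 290936*665749 = 193690351064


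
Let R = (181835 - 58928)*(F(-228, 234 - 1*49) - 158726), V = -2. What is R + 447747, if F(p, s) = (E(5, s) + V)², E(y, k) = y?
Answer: -19506982572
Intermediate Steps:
F(p, s) = 9 (F(p, s) = (5 - 2)² = 3² = 9)
R = -19507430319 (R = (181835 - 58928)*(9 - 158726) = 122907*(-158717) = -19507430319)
R + 447747 = -19507430319 + 447747 = -19506982572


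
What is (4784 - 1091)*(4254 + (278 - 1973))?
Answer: 9450387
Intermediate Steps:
(4784 - 1091)*(4254 + (278 - 1973)) = 3693*(4254 - 1695) = 3693*2559 = 9450387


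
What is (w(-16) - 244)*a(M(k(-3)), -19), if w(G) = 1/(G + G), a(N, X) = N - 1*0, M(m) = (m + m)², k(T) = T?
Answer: -70281/8 ≈ -8785.1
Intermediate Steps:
M(m) = 4*m² (M(m) = (2*m)² = 4*m²)
a(N, X) = N (a(N, X) = N + 0 = N)
w(G) = 1/(2*G)
(w(-16) - 244)*a(M(k(-3)), -19) = ((½)/(-16) - 244)*(4*(-3)²) = ((½)*(-1/16) - 244)*(4*9) = (-1/32 - 244)*36 = -7809/32*36 = -70281/8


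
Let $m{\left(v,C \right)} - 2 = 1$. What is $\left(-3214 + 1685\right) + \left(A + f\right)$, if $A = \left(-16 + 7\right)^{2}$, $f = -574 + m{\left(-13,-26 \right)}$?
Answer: $-2019$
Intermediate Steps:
$m{\left(v,C \right)} = 3$ ($m{\left(v,C \right)} = 2 + 1 = 3$)
$f = -571$ ($f = -574 + 3 = -571$)
$A = 81$ ($A = \left(-9\right)^{2} = 81$)
$\left(-3214 + 1685\right) + \left(A + f\right) = \left(-3214 + 1685\right) + \left(81 - 571\right) = -1529 - 490 = -2019$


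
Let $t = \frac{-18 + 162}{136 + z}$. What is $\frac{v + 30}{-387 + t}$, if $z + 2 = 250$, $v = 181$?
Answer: $- \frac{1688}{3093} \approx -0.54575$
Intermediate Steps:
$z = 248$ ($z = -2 + 250 = 248$)
$t = \frac{3}{8}$ ($t = \frac{-18 + 162}{136 + 248} = \frac{144}{384} = 144 \cdot \frac{1}{384} = \frac{3}{8} \approx 0.375$)
$\frac{v + 30}{-387 + t} = \frac{181 + 30}{-387 + \frac{3}{8}} = \frac{211}{- \frac{3093}{8}} = 211 \left(- \frac{8}{3093}\right) = - \frac{1688}{3093}$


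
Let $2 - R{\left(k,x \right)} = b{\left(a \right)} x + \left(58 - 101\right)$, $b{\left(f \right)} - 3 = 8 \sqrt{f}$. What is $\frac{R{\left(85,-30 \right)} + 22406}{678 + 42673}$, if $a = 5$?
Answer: $\frac{22541}{43351} + \frac{240 \sqrt{5}}{43351} \approx 0.53234$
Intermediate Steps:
$b{\left(f \right)} = 3 + 8 \sqrt{f}$
$R{\left(k,x \right)} = 45 - x \left(3 + 8 \sqrt{5}\right)$ ($R{\left(k,x \right)} = 2 - \left(\left(3 + 8 \sqrt{5}\right) x + \left(58 - 101\right)\right) = 2 - \left(x \left(3 + 8 \sqrt{5}\right) - 43\right) = 2 - \left(-43 + x \left(3 + 8 \sqrt{5}\right)\right) = 45 - x \left(3 + 8 \sqrt{5}\right)$)
$\frac{R{\left(85,-30 \right)} + 22406}{678 + 42673} = \frac{\left(45 - - 30 \left(3 + 8 \sqrt{5}\right)\right) + 22406}{678 + 42673} = \frac{\left(45 + \left(90 + 240 \sqrt{5}\right)\right) + 22406}{43351} = \left(\left(135 + 240 \sqrt{5}\right) + 22406\right) \frac{1}{43351} = \left(22541 + 240 \sqrt{5}\right) \frac{1}{43351} = \frac{22541}{43351} + \frac{240 \sqrt{5}}{43351}$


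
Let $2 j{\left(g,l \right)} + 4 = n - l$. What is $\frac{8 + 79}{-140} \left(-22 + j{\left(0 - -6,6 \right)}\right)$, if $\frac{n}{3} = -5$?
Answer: $\frac{6003}{280} \approx 21.439$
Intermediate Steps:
$n = -15$ ($n = 3 \left(-5\right) = -15$)
$j{\left(g,l \right)} = - \frac{19}{2} - \frac{l}{2}$ ($j{\left(g,l \right)} = -2 + \frac{-15 - l}{2} = -2 - \left(\frac{15}{2} + \frac{l}{2}\right) = - \frac{19}{2} - \frac{l}{2}$)
$\frac{8 + 79}{-140} \left(-22 + j{\left(0 - -6,6 \right)}\right) = \frac{8 + 79}{-140} \left(-22 - \frac{25}{2}\right) = 87 \left(- \frac{1}{140}\right) \left(-22 - \frac{25}{2}\right) = - \frac{87 \left(-22 - \frac{25}{2}\right)}{140} = \left(- \frac{87}{140}\right) \left(- \frac{69}{2}\right) = \frac{6003}{280}$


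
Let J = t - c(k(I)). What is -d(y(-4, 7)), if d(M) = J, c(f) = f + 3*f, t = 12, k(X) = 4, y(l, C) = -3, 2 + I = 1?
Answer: 4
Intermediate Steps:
I = -1 (I = -2 + 1 = -1)
c(f) = 4*f
J = -4 (J = 12 - 4*4 = 12 - 1*16 = 12 - 16 = -4)
d(M) = -4
-d(y(-4, 7)) = -1*(-4) = 4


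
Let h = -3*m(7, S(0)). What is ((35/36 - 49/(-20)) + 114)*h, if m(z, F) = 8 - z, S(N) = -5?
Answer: -5284/15 ≈ -352.27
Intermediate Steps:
h = -3 (h = -3*(8 - 1*7) = -3*(8 - 7) = -3*1 = -3)
((35/36 - 49/(-20)) + 114)*h = ((35/36 - 49/(-20)) + 114)*(-3) = ((35*(1/36) - 49*(-1/20)) + 114)*(-3) = ((35/36 + 49/20) + 114)*(-3) = (154/45 + 114)*(-3) = (5284/45)*(-3) = -5284/15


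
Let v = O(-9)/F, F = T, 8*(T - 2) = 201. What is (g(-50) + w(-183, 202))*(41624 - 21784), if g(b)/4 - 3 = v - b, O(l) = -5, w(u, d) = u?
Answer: 3925120/7 ≈ 5.6073e+5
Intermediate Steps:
T = 217/8 (T = 2 + (⅛)*201 = 2 + 201/8 = 217/8 ≈ 27.125)
F = 217/8 ≈ 27.125
v = -40/217 (v = -5/217/8 = -5*8/217 = -40/217 ≈ -0.18433)
g(b) = 2444/217 - 4*b (g(b) = 12 + 4*(-40/217 - b) = 12 + (-160/217 - 4*b) = 2444/217 - 4*b)
(g(-50) + w(-183, 202))*(41624 - 21784) = ((2444/217 - 4*(-50)) - 183)*(41624 - 21784) = ((2444/217 + 200) - 183)*19840 = (45844/217 - 183)*19840 = (6133/217)*19840 = 3925120/7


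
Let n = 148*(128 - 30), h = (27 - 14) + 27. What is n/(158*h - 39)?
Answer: 14504/6281 ≈ 2.3092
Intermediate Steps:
h = 40 (h = 13 + 27 = 40)
n = 14504 (n = 148*98 = 14504)
n/(158*h - 39) = 14504/(158*40 - 39) = 14504/(6320 - 39) = 14504/6281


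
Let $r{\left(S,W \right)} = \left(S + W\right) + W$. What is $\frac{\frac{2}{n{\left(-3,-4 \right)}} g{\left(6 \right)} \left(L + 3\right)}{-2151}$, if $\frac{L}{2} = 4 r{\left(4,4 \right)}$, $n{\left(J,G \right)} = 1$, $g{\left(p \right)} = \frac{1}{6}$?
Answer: $- \frac{11}{717} \approx -0.015342$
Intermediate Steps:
$g{\left(p \right)} = \frac{1}{6}$
$r{\left(S,W \right)} = S + 2 W$
$L = 96$ ($L = 2 \cdot 4 \left(4 + 2 \cdot 4\right) = 2 \cdot 4 \left(4 + 8\right) = 2 \cdot 4 \cdot 12 = 2 \cdot 48 = 96$)
$\frac{\frac{2}{n{\left(-3,-4 \right)}} g{\left(6 \right)} \left(L + 3\right)}{-2151} = \frac{\frac{2}{1} \cdot \frac{1}{6} \left(96 + 3\right)}{-2151} = - \frac{2 \cdot 1 \cdot \frac{1}{6} \cdot 99}{2151} = - \frac{2 \cdot \frac{1}{6} \cdot 99}{2151} = - \frac{\frac{1}{3} \cdot 99}{2151} = \left(- \frac{1}{2151}\right) 33 = - \frac{11}{717}$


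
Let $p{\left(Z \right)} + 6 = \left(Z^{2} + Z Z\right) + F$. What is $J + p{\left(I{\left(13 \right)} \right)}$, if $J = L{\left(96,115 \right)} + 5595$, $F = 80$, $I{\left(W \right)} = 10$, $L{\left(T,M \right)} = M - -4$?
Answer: $5988$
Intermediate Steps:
$L{\left(T,M \right)} = 4 + M$ ($L{\left(T,M \right)} = M + 4 = 4 + M$)
$J = 5714$ ($J = \left(4 + 115\right) + 5595 = 119 + 5595 = 5714$)
$p{\left(Z \right)} = 74 + 2 Z^{2}$ ($p{\left(Z \right)} = -6 + \left(\left(Z^{2} + Z Z\right) + 80\right) = -6 + \left(\left(Z^{2} + Z^{2}\right) + 80\right) = -6 + \left(2 Z^{2} + 80\right) = -6 + \left(80 + 2 Z^{2}\right) = 74 + 2 Z^{2}$)
$J + p{\left(I{\left(13 \right)} \right)} = 5714 + \left(74 + 2 \cdot 10^{2}\right) = 5714 + \left(74 + 2 \cdot 100\right) = 5714 + \left(74 + 200\right) = 5714 + 274 = 5988$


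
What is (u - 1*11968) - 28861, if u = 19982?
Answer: -20847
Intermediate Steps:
(u - 1*11968) - 28861 = (19982 - 1*11968) - 28861 = (19982 - 11968) - 28861 = 8014 - 28861 = -20847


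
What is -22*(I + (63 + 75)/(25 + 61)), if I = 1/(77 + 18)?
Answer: -145156/4085 ≈ -35.534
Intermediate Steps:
I = 1/95 ≈ 0.010526
-22*(I + (63 + 75)/(25 + 61)) = -22*(1/95 + (63 + 75)/(25 + 61)) = -22*(1/95 + 138/86) = -22*(1/95 + 138*(1/86)) = -22*(1/95 + 69/43) = -22*6598/4085 = -145156/4085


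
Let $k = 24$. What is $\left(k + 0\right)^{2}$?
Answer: $576$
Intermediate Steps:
$\left(k + 0\right)^{2} = \left(24 + 0\right)^{2} = 24^{2} = 576$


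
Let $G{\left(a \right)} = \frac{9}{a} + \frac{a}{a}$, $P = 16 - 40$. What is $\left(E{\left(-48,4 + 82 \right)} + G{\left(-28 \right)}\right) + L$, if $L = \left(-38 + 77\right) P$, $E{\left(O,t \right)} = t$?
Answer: $- \frac{23781}{28} \approx -849.32$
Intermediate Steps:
$P = -24$
$L = -936$ ($L = \left(-38 + 77\right) \left(-24\right) = 39 \left(-24\right) = -936$)
$G{\left(a \right)} = 1 + \frac{9}{a}$ ($G{\left(a \right)} = \frac{9}{a} + 1 = 1 + \frac{9}{a}$)
$\left(E{\left(-48,4 + 82 \right)} + G{\left(-28 \right)}\right) + L = \left(\left(4 + 82\right) + \frac{9 - 28}{-28}\right) - 936 = \left(86 - - \frac{19}{28}\right) - 936 = \left(86 + \frac{19}{28}\right) - 936 = \frac{2427}{28} - 936 = - \frac{23781}{28}$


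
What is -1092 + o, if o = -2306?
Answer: -3398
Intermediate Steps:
-1092 + o = -1092 - 2306 = -3398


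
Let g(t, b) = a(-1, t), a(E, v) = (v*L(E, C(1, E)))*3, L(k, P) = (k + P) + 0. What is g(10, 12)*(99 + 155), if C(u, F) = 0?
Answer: -7620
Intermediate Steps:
L(k, P) = P + k (L(k, P) = (P + k) + 0 = P + k)
a(E, v) = 3*E*v (a(E, v) = (v*(0 + E))*3 = (v*E)*3 = (E*v)*3 = 3*E*v)
g(t, b) = -3*t (g(t, b) = 3*(-1)*t = -3*t)
g(10, 12)*(99 + 155) = (-3*10)*(99 + 155) = -30*254 = -7620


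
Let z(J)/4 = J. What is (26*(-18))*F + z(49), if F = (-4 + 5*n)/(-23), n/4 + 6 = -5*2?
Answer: -147124/23 ≈ -6396.7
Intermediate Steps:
n = -64 (n = -24 + 4*(-5*2) = -24 + 4*(-10) = -24 - 40 = -64)
z(J) = 4*J
F = 324/23 (F = (-4 + 5*(-64))/(-23) = (-4 - 320)*(-1/23) = -324*(-1/23) = 324/23 ≈ 14.087)
(26*(-18))*F + z(49) = (26*(-18))*(324/23) + 4*49 = -468*324/23 + 196 = -151632/23 + 196 = -147124/23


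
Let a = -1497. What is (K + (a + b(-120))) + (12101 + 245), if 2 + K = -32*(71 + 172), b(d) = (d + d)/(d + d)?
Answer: 3072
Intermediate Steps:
b(d) = 1 (b(d) = (2*d)/((2*d)) = (2*d)*(1/(2*d)) = 1)
K = -7778 (K = -2 - 32*(71 + 172) = -2 - 32*243 = -2 - 7776 = -7778)
(K + (a + b(-120))) + (12101 + 245) = (-7778 + (-1497 + 1)) + (12101 + 245) = (-7778 - 1496) + 12346 = -9274 + 12346 = 3072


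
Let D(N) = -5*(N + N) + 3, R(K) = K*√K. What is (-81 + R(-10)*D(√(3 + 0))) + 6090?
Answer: 6009 + I*√10*(-30 + 100*√3) ≈ 6009.0 + 452.85*I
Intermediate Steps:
R(K) = K^(3/2)
D(N) = 3 - 10*N (D(N) = -5*2*N + 3 = -10*N + 3 = 3 - 10*N)
(-81 + R(-10)*D(√(3 + 0))) + 6090 = (-81 + (-10)^(3/2)*(3 - 10*√(3 + 0))) + 6090 = (-81 + (-10*I*√10)*(3 - 10*√3)) + 6090 = (-81 - 10*I*√10*(3 - 10*√3)) + 6090 = 6009 - 10*I*√10*(3 - 10*√3)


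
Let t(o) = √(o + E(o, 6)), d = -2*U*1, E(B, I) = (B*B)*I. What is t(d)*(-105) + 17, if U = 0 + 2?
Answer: 17 - 210*√23 ≈ -990.13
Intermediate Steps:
U = 2
E(B, I) = I*B² (E(B, I) = B²*I = I*B²)
d = -4 (d = -2*2*1 = -4*1 = -4)
t(o) = √(o + 6*o²)
t(d)*(-105) + 17 = √(-4*(1 + 6*(-4)))*(-105) + 17 = √(-4*(1 - 24))*(-105) + 17 = √(-4*(-23))*(-105) + 17 = √92*(-105) + 17 = (2*√23)*(-105) + 17 = -210*√23 + 17 = 17 - 210*√23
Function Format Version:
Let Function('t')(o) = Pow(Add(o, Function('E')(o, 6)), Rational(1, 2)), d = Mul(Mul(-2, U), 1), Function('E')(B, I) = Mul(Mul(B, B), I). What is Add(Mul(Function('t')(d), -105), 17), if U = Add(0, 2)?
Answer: Add(17, Mul(-210, Pow(23, Rational(1, 2)))) ≈ -990.13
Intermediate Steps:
U = 2
Function('E')(B, I) = Mul(I, Pow(B, 2)) (Function('E')(B, I) = Mul(Pow(B, 2), I) = Mul(I, Pow(B, 2)))
d = -4 (d = Mul(Mul(-2, 2), 1) = Mul(-4, 1) = -4)
Function('t')(o) = Pow(Add(o, Mul(6, Pow(o, 2))), Rational(1, 2))
Add(Mul(Function('t')(d), -105), 17) = Add(Mul(Pow(Mul(-4, Add(1, Mul(6, -4))), Rational(1, 2)), -105), 17) = Add(Mul(Pow(Mul(-4, Add(1, -24)), Rational(1, 2)), -105), 17) = Add(Mul(Pow(Mul(-4, -23), Rational(1, 2)), -105), 17) = Add(Mul(Pow(92, Rational(1, 2)), -105), 17) = Add(Mul(Mul(2, Pow(23, Rational(1, 2))), -105), 17) = Add(Mul(-210, Pow(23, Rational(1, 2))), 17) = Add(17, Mul(-210, Pow(23, Rational(1, 2))))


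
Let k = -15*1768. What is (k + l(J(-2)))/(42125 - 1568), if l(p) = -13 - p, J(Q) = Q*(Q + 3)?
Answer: -26531/40557 ≈ -0.65417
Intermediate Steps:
J(Q) = Q*(3 + Q)
k = -26520
(k + l(J(-2)))/(42125 - 1568) = (-26520 + (-13 - (-2)*(3 - 2)))/(42125 - 1568) = (-26520 + (-13 - (-2)))/40557 = (-26520 + (-13 - 1*(-2)))*(1/40557) = (-26520 + (-13 + 2))*(1/40557) = (-26520 - 11)*(1/40557) = -26531*1/40557 = -26531/40557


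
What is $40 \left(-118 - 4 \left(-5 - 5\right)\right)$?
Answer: $-3120$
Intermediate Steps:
$40 \left(-118 - 4 \left(-5 - 5\right)\right) = 40 \left(-118 - -40\right) = 40 \left(-118 + 40\right) = 40 \left(-78\right) = -3120$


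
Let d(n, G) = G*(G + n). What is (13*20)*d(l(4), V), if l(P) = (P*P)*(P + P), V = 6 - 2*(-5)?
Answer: 599040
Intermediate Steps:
V = 16 (V = 6 + 10 = 16)
l(P) = 2*P³ (l(P) = P²*(2*P) = 2*P³)
(13*20)*d(l(4), V) = (13*20)*(16*(16 + 2*4³)) = 260*(16*(16 + 2*64)) = 260*(16*(16 + 128)) = 260*(16*144) = 260*2304 = 599040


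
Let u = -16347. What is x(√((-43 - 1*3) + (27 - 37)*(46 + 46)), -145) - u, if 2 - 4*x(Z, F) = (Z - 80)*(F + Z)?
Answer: 13689 + 225*I*√966/4 ≈ 13689.0 + 1748.3*I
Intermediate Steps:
x(Z, F) = ½ - (-80 + Z)*(F + Z)/4 (x(Z, F) = ½ - (Z - 80)*(F + Z)/4 = ½ - (-80 + Z)*(F + Z)/4)
x(√((-43 - 1*3) + (27 - 37)*(46 + 46)), -145) - u = (½ + 20*(-145) + 20*√((-43 - 1*3) + (27 - 37)*(46 + 46)) - (-43/4 - ¾ + (27 - 37)*(46 + 46)/4) - ¼*(-145)*√((-43 - 1*3) + (27 - 37)*(46 + 46))) - 1*(-16347) = (½ - 2900 + 20*√((-43 - 3) - 10*92) - (√((-43 - 3) - 10*92))²/4 - ¼*(-145)*√((-43 - 3) - 10*92)) + 16347 = (½ - 2900 + 20*√(-46 - 920) - (√(-46 - 920))²/4 - ¼*(-145)*√(-46 - 920)) + 16347 = (½ - 2900 + 20*√(-966) - (√(-966))²/4 - ¼*(-145)*√(-966)) + 16347 = (½ - 2900 + 20*(I*√966) - (I*√966)²/4 - ¼*(-145)*I*√966) + 16347 = (½ - 2900 + 20*I*√966 - ¼*(-966) + 145*I*√966/4) + 16347 = (½ - 2900 + 20*I*√966 + 483/2 + 145*I*√966/4) + 16347 = (-2658 + 225*I*√966/4) + 16347 = 13689 + 225*I*√966/4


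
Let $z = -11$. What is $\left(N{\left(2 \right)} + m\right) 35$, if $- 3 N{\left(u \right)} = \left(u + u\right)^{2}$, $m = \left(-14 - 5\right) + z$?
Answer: $- \frac{3710}{3} \approx -1236.7$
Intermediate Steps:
$m = -30$ ($m = \left(-14 - 5\right) - 11 = -19 - 11 = -30$)
$N{\left(u \right)} = - \frac{4 u^{2}}{3}$ ($N{\left(u \right)} = - \frac{\left(u + u\right)^{2}}{3} = - \frac{\left(2 u\right)^{2}}{3} = - \frac{4 u^{2}}{3}$)
$\left(N{\left(2 \right)} + m\right) 35 = \left(- \frac{4 \cdot 2^{2}}{3} - 30\right) 35 = \left(\left(- \frac{4}{3}\right) 4 - 30\right) 35 = \left(- \frac{16}{3} - 30\right) 35 = \left(- \frac{106}{3}\right) 35 = - \frac{3710}{3}$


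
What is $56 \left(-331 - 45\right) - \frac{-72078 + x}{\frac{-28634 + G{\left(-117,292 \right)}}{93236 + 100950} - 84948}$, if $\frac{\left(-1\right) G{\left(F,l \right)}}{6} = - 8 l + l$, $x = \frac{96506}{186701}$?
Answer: $- \frac{32425115065995631340}{1539884521822649} \approx -21057.0$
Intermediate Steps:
$x = \frac{96506}{186701}$ ($x = 96506 \cdot \frac{1}{186701} = \frac{96506}{186701} \approx 0.5169$)
$G{\left(F,l \right)} = 42 l$ ($G{\left(F,l \right)} = - 6 \left(- 8 l + l\right) = - 6 \left(- 7 l\right) = 42 l$)
$56 \left(-331 - 45\right) - \frac{-72078 + x}{\frac{-28634 + G{\left(-117,292 \right)}}{93236 + 100950} - 84948} = 56 \left(-331 - 45\right) - \frac{-72078 + \frac{96506}{186701}}{\frac{-28634 + 42 \cdot 292}{93236 + 100950} - 84948} = 56 \left(-376\right) - - \frac{13456938172}{186701 \left(\frac{-28634 + 12264}{194186} - 84948\right)} = -21056 - - \frac{13456938172}{186701 \left(\left(-16370\right) \frac{1}{194186} - 84948\right)} = -21056 - - \frac{13456938172}{186701 \left(- \frac{8185}{97093} - 84948\right)} = -21056 - - \frac{13456938172}{186701 \left(- \frac{8247864349}{97093}\right)} = -21056 - \left(- \frac{13456938172}{186701}\right) \left(- \frac{97093}{8247864349}\right) = -21056 - \frac{1306574497933996}{1539884521822649} = - \frac{32425115065995631340}{1539884521822649}$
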